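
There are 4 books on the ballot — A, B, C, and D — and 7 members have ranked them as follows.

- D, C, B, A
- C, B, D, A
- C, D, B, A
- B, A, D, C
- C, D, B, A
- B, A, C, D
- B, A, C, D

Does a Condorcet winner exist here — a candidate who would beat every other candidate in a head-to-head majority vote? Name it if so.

C

Head-to-head results (7 voters total):
A vs B: B wins 7–0.
A vs C: C wins 4–3.
A vs D: D wins 4–3.
B vs C: C wins 4–3.
B vs D: B wins 4–3.
C vs D: C wins 5–2.
C beats each rival — A (4–3), B (4–3), D (5–2) — so C is the Condorcet winner.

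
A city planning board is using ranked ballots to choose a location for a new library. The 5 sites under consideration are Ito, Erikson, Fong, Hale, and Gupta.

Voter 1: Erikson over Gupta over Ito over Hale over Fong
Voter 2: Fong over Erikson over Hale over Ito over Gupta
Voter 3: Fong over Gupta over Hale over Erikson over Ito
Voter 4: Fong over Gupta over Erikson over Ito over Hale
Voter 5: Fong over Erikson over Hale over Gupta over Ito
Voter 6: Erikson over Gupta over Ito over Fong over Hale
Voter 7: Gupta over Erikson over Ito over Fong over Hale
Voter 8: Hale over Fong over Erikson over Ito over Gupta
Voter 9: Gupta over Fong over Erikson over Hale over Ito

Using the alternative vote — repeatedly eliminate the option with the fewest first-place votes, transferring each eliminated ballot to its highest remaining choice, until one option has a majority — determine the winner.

Round 1: Fong 4, Erikson 2, Gupta 2, Hale 1, Ito 0. Ito has the fewest and is eliminated.
Round 2: Fong 4, Erikson 2, Gupta 2, Hale 1. Hale has the fewest and is eliminated.
Round 3: Fong 5, Erikson 2, Gupta 2. Fong has a majority.

Fong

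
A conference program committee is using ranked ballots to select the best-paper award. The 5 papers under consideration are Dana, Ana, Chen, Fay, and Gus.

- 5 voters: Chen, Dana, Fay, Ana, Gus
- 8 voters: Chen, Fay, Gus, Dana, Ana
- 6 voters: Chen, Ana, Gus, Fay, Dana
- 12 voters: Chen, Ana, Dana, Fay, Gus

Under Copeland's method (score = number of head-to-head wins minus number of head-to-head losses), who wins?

Chen

Pairwise results:
  Dana vs Ana: Ana wins 18–13.
  Dana vs Chen: Chen wins 31–0.
  Dana vs Fay: Dana wins 17–14.
  Dana vs Gus: Dana wins 17–14.
  Ana vs Chen: Chen wins 31–0.
  Ana vs Fay: Ana wins 18–13.
  Ana vs Gus: Ana wins 23–8.
  Chen vs Fay: Chen wins 31–0.
  Chen vs Gus: Chen wins 31–0.
  Fay vs Gus: Fay wins 25–6.
Copeland scores (wins − losses):
  Dana: 2 − 2 = 0
  Ana: 3 − 1 = 2
  Chen: 4 − 0 = 4
  Fay: 1 − 3 = -2
  Gus: 0 − 4 = -4
Chen has the best Copeland score.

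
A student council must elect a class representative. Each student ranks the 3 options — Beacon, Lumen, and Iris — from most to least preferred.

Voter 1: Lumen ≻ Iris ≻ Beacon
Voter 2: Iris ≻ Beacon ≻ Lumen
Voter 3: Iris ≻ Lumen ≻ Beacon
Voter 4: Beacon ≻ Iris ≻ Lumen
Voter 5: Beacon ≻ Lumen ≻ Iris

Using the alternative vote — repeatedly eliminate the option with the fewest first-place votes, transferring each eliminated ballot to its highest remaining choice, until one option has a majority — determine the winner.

Round 1: Beacon 2, Iris 2, Lumen 1. Lumen has the fewest and is eliminated.
Round 2: Iris 3, Beacon 2. Iris has a majority.

Iris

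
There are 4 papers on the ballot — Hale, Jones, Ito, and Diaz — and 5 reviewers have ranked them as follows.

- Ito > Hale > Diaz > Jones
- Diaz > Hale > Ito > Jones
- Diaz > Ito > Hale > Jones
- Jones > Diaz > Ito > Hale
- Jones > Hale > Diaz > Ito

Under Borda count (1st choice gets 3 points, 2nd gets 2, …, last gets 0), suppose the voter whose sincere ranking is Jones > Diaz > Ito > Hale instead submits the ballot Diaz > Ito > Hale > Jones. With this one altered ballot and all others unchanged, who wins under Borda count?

Borda totals with the altered ballot: Hale 8, Jones 3, Ito 8, Diaz 11.
The winner is unchanged: still Diaz.

Diaz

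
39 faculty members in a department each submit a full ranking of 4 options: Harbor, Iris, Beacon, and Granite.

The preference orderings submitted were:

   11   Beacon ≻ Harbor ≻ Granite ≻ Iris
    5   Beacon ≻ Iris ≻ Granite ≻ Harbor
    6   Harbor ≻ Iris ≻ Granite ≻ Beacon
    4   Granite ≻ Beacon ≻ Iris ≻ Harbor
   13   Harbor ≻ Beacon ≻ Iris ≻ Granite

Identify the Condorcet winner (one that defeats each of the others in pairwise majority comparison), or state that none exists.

Head-to-head results (39 voters total):
Harbor vs Iris: Harbor wins 30–9.
Harbor vs Beacon: Beacon wins 20–19.
Harbor vs Granite: Harbor wins 30–9.
Iris vs Beacon: Beacon wins 33–6.
Iris vs Granite: Iris wins 24–15.
Beacon vs Granite: Beacon wins 29–10.
Beacon beats each rival — Harbor (20–19), Iris (33–6), Granite (29–10) — so Beacon is the Condorcet winner.

Beacon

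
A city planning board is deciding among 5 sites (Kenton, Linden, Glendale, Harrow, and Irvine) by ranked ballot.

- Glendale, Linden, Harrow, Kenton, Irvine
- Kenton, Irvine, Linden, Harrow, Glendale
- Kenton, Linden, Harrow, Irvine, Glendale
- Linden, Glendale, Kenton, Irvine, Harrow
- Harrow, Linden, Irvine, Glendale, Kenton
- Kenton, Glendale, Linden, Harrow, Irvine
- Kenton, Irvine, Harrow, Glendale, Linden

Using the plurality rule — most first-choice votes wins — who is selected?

First-place vote totals:
  Kenton: 4
  Linden: 1
  Glendale: 1
  Harrow: 1
  Irvine: 0
Kenton has the most first-place votes.

Kenton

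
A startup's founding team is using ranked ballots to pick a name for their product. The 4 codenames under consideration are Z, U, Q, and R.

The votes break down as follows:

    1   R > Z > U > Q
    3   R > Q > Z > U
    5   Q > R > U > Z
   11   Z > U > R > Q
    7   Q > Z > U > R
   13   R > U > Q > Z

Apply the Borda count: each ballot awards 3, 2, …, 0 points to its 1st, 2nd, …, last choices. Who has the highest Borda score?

R

Borda scores:
  Z: 2 + 3·1 + 5·0 + 11·3 + 7·2 + 13·0 = 52
  U: 1 + 3·0 + 5·1 + 11·2 + 7·1 + 13·2 = 61
  Q: 0 + 3·2 + 5·3 + 11·0 + 7·3 + 13·1 = 55
  R: 3 + 3·3 + 5·2 + 11·1 + 7·0 + 13·3 = 72
R has the highest total.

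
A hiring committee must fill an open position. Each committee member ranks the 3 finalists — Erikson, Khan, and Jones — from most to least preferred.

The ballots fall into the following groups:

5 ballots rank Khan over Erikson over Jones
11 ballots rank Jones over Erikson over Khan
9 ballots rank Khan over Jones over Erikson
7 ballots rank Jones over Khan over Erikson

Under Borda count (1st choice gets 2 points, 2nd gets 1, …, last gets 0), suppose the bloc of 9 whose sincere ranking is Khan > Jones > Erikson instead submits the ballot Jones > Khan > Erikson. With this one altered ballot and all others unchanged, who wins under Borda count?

Borda totals with the altered ballot: Erikson 16, Khan 26, Jones 54.
The winner is unchanged: still Jones.

Jones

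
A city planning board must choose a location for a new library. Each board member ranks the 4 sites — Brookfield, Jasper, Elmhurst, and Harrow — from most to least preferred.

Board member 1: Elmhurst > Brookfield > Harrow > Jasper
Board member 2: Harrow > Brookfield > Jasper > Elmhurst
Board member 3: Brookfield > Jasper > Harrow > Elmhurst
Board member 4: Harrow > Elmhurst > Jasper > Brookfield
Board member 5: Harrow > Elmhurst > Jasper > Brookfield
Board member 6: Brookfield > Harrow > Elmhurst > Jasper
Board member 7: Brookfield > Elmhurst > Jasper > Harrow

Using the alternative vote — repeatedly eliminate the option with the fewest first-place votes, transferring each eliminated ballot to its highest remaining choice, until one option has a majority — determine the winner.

Round 1: Brookfield 3, Harrow 3, Elmhurst 1, Jasper 0. Jasper has the fewest and is eliminated.
Round 2: Brookfield 3, Harrow 3, Elmhurst 1. Elmhurst has the fewest and is eliminated.
Round 3: Brookfield 4, Harrow 3. Brookfield has a majority.

Brookfield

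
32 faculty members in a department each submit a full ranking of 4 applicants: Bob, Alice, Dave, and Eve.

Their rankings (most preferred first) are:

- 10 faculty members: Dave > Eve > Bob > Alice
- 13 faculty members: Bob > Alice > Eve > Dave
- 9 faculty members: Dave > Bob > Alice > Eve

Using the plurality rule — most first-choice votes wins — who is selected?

Dave

First-place vote totals:
  Bob: 13
  Alice: 0
  Dave: 19
  Eve: 0
Dave has the most first-place votes.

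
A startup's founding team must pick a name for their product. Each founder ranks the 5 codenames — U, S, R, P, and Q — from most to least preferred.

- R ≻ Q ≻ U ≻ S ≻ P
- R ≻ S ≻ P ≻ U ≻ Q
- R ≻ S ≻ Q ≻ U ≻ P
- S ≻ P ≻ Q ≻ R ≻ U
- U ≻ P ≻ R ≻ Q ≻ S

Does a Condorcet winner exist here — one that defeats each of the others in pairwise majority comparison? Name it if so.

R

Head-to-head results (5 voters total):
U vs S: S wins 3–2.
U vs R: R wins 4–1.
U vs P: U wins 3–2.
U vs Q: Q wins 3–2.
S vs R: R wins 4–1.
S vs P: S wins 4–1.
S vs Q: S wins 3–2.
R vs P: R wins 3–2.
R vs Q: R wins 4–1.
P vs Q: P wins 3–2.
R beats each rival — U (4–1), S (4–1), P (3–2), Q (4–1) — so R is the Condorcet winner.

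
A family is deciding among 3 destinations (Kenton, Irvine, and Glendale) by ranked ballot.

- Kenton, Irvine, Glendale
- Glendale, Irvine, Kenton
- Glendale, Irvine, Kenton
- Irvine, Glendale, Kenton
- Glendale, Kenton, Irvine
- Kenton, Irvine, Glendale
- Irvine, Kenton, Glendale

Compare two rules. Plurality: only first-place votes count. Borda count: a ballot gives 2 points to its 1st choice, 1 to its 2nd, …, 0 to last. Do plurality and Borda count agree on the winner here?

Plurality first-place counts: Kenton 2, Irvine 2, Glendale 3 → Glendale.
Borda totals: Kenton 6, Irvine 8, Glendale 7 → Irvine.
The two rules disagree: plurality picks Glendale, Borda picks Irvine.

No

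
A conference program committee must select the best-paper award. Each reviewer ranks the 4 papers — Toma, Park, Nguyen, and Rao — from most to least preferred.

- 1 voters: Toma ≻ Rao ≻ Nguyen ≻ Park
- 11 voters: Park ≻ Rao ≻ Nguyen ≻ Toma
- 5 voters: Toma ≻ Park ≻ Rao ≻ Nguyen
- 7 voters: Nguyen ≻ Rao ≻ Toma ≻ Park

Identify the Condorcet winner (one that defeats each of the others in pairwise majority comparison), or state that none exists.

Head-to-head results (24 voters total):
Toma vs Park: Toma wins 13–11.
Toma vs Nguyen: Nguyen wins 18–6.
Toma vs Rao: Rao wins 18–6.
Park vs Nguyen: Park wins 16–8.
Park vs Rao: Park wins 16–8.
Nguyen vs Rao: Rao wins 17–7.
No candidate beats all others: Toma beats Park beats Nguyen beats Toma, a majority cycle.

There is no Condorcet winner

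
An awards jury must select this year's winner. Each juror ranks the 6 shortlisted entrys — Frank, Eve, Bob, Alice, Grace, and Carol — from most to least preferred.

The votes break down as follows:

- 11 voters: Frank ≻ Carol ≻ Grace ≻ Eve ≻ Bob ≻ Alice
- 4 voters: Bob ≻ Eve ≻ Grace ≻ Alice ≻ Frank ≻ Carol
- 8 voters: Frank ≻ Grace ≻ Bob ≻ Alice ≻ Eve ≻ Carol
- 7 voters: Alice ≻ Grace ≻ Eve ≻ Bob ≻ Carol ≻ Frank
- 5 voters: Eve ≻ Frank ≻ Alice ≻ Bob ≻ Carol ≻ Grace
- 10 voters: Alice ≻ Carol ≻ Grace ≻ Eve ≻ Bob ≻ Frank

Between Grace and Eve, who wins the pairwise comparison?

Grace

Ballots ranking Grace above Eve: 11+8+7+10 = 36.
Ballots ranking Eve above Grace: 4+5 = 9.
Grace wins the head-to-head, 36–9.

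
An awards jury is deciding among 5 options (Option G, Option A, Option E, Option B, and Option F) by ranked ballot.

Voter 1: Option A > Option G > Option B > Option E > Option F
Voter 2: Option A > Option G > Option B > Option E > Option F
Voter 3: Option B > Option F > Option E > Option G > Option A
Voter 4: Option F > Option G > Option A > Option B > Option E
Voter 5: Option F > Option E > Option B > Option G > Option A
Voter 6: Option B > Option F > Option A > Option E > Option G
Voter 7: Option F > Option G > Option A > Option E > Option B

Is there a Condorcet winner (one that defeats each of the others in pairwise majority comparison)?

No

Head-to-head results (7 voters total):
Option G vs Option A: Option G wins 4–3.
Option G vs Option E: Option G wins 4–3.
Option G vs Option B: Option G wins 4–3.
Option G vs Option F: Option F wins 5–2.
Option A vs Option E: Option A wins 5–2.
Option A vs Option B: Option A wins 4–3.
Option A vs Option F: Option F wins 5–2.
Option E vs Option B: Option B wins 5–2.
Option E vs Option F: Option F wins 5–2.
Option B vs Option F: Option B wins 4–3.
No candidate beats all others: Option G beats Option B beats Option F beats Option G, a majority cycle.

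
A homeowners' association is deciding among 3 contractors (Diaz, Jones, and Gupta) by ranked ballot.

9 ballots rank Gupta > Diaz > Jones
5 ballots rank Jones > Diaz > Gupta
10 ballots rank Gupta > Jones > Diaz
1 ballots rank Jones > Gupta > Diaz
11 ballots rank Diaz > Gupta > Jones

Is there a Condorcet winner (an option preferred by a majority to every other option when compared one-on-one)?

Head-to-head results (36 voters total):
Diaz vs Jones: Diaz wins 20–16.
Diaz vs Gupta: Gupta wins 20–16.
Jones vs Gupta: Gupta wins 30–6.
Gupta beats each rival — Diaz (20–16), Jones (30–6) — so Gupta is the Condorcet winner.

Yes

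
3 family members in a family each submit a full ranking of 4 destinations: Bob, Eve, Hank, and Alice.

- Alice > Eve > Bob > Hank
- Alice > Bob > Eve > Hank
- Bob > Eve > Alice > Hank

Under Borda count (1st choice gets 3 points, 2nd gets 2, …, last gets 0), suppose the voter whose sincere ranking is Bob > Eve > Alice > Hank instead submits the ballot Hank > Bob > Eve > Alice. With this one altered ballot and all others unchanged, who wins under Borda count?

Alice

Borda totals with the altered ballot: Bob 5, Eve 4, Hank 3, Alice 6.
The winner is unchanged: still Alice.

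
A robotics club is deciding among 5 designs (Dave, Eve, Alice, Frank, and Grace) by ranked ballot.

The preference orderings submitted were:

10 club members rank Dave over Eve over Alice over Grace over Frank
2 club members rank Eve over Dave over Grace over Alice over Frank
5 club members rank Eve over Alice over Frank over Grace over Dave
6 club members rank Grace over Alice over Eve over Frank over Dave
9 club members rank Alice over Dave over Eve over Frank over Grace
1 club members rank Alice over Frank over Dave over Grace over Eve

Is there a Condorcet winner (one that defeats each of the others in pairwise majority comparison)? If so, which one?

No Condorcet winner

Head-to-head results (33 voters total):
Dave vs Eve: Dave wins 20–13.
Dave vs Alice: Alice wins 21–12.
Dave vs Frank: Dave wins 21–12.
Dave vs Grace: Dave wins 22–11.
Eve vs Alice: Eve wins 17–16.
Eve vs Frank: Eve wins 32–1.
Eve vs Grace: Eve wins 26–7.
Alice vs Frank: Alice wins 33–0.
Alice vs Grace: Alice wins 25–8.
Frank vs Grace: Grace wins 18–15.
No candidate beats all others: Dave beats Eve beats Alice beats Dave, a majority cycle.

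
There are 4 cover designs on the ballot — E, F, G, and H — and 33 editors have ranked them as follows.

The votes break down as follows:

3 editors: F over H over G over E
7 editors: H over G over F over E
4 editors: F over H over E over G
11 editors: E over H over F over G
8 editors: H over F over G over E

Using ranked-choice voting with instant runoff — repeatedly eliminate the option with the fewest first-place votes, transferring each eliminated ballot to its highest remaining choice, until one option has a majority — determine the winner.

H

Round 1: H 15, E 11, F 7, G 0. G has the fewest and is eliminated.
Round 2: H 15, E 11, F 7. F has the fewest and is eliminated.
Round 3: H 22, E 11. H has a majority.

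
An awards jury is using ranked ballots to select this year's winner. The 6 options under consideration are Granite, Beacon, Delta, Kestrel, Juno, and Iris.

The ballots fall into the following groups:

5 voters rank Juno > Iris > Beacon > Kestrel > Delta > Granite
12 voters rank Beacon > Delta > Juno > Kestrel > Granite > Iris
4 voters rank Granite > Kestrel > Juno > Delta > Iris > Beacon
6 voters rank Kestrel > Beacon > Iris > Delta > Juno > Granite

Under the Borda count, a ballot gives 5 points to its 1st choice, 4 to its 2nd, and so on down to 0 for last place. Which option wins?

Borda scores:
  Granite: 5·0 + 12·1 + 4·5 + 6·0 = 32
  Beacon: 5·3 + 12·5 + 4·0 + 6·4 = 99
  Delta: 5·1 + 12·4 + 4·2 + 6·2 = 73
  Kestrel: 5·2 + 12·2 + 4·4 + 6·5 = 80
  Juno: 5·5 + 12·3 + 4·3 + 6·1 = 79
  Iris: 5·4 + 12·0 + 4·1 + 6·3 = 42
Beacon has the highest total.

Beacon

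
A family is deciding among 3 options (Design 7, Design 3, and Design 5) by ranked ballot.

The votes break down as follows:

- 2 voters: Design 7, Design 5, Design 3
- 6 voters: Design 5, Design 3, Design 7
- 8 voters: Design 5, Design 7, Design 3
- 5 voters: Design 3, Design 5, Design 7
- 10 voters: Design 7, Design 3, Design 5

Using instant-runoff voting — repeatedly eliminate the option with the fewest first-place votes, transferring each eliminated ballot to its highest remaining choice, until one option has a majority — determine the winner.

Design 5

Round 1: Design 5 14, Design 7 12, Design 3 5. Design 3 has the fewest and is eliminated.
Round 2: Design 5 19, Design 7 12. Design 5 has a majority.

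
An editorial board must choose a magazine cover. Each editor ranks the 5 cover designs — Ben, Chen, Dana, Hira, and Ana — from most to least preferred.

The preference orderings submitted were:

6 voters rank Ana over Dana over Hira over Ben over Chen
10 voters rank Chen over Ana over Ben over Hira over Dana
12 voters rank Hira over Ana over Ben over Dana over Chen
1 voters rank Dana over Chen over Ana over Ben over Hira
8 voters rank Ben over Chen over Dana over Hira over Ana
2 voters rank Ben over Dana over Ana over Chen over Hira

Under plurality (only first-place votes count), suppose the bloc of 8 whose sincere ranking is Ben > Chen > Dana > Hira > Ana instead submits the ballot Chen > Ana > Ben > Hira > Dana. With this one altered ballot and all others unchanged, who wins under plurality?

Chen

First-place totals with the altered ballot: Ben 2, Chen 18, Dana 1, Hira 12, Ana 6.
The switch changes the winner from Hira to Chen.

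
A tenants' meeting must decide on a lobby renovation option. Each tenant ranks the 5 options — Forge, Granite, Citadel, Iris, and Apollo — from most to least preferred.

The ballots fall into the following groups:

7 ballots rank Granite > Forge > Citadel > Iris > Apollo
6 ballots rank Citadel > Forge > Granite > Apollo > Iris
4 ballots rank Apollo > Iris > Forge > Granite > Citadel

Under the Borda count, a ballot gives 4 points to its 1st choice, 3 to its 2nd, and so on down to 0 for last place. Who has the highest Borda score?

Forge

Borda scores:
  Forge: 7·3 + 6·3 + 4·2 = 47
  Granite: 7·4 + 6·2 + 4·1 = 44
  Citadel: 7·2 + 6·4 + 4·0 = 38
  Iris: 7·1 + 6·0 + 4·3 = 19
  Apollo: 7·0 + 6·1 + 4·4 = 22
Forge has the highest total.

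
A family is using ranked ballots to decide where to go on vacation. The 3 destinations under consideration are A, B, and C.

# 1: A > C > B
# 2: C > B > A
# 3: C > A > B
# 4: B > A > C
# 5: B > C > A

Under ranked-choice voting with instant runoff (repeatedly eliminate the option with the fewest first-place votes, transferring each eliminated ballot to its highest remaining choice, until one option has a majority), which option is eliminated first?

Round 1: B 2, C 2, A 1. A has the fewest and is eliminated.
Round 2: C 3, B 2. C has a majority.

A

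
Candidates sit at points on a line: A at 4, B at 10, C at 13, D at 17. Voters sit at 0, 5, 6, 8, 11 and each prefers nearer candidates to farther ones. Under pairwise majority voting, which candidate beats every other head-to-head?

With single-peaked preferences on a line, the Condorcet winner is the candidate closest to the median voter.
The median voter (position 6) is closest to A at 4.
Check: A vs B — voters closer to A: 3 of 5.

A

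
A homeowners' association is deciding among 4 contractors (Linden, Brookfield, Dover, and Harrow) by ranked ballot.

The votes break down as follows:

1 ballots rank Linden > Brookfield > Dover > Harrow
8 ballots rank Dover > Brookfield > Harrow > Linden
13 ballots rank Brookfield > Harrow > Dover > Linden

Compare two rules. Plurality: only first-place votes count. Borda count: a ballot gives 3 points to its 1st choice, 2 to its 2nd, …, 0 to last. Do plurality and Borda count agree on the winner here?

Plurality first-place counts: Linden 1, Brookfield 13, Dover 8, Harrow 0 → Brookfield.
Borda totals: Linden 3, Brookfield 57, Dover 38, Harrow 34 → Brookfield.
The two rules agree on Brookfield.

Yes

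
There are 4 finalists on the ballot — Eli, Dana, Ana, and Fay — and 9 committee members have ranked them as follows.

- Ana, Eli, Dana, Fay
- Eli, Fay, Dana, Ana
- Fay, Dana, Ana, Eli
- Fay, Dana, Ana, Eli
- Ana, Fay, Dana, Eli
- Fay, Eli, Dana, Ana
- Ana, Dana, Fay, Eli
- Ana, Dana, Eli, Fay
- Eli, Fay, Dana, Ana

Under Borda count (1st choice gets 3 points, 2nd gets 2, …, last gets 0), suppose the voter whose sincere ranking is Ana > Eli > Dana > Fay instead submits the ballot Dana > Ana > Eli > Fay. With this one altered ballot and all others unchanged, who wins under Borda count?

Borda totals with the altered ballot: Eli 10, Dana 15, Ana 13, Fay 16.
The winner is unchanged: still Fay.

Fay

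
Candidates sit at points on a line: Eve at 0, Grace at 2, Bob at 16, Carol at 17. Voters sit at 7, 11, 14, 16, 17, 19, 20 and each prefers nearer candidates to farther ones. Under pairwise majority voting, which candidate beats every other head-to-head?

With single-peaked preferences on a line, the Condorcet winner is the candidate closest to the median voter.
The median voter (position 16) is closest to Bob at 16.
Check: Bob vs Carol — voters closer to Bob: 4 of 7.

Bob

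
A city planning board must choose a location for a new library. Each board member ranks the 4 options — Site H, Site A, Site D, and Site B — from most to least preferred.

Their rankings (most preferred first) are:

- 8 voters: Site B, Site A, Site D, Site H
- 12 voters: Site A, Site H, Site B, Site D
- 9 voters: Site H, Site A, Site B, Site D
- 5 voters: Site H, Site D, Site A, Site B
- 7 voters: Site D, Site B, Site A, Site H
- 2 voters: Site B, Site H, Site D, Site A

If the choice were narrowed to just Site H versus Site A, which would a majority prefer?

Ballots ranking Site H above Site A: 9+5+2 = 16.
Ballots ranking Site A above Site H: 8+12+7 = 27.
Site A wins the head-to-head, 27–16.

Site A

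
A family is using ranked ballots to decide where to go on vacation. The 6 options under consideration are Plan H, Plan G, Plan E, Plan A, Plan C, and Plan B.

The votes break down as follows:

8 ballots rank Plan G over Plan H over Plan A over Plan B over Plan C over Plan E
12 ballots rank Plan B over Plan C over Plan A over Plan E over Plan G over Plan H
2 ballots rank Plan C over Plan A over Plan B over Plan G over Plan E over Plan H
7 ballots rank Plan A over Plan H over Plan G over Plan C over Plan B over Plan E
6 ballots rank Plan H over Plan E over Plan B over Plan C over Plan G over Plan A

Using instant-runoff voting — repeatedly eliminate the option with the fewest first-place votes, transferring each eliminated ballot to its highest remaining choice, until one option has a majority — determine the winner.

Plan B

Round 1: Plan B 12, Plan G 8, Plan A 7, Plan H 6, Plan C 2, Plan E 0. Plan E has the fewest and is eliminated.
Round 2: Plan B 12, Plan G 8, Plan A 7, Plan H 6, Plan C 2. Plan C has the fewest and is eliminated.
Round 3: Plan B 12, Plan A 9, Plan G 8, Plan H 6. Plan H has the fewest and is eliminated.
Round 4: Plan B 18, Plan A 9, Plan G 8. Plan B has a majority.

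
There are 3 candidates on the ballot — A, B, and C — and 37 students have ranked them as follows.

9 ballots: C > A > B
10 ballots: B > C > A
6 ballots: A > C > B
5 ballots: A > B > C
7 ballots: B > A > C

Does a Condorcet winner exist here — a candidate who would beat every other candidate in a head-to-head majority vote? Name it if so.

Head-to-head results (37 voters total):
A vs B: A wins 20–17.
A vs C: C wins 19–18.
B vs C: B wins 22–15.
No candidate beats all others: A beats B beats C beats A, a majority cycle.

None — there is no Condorcet winner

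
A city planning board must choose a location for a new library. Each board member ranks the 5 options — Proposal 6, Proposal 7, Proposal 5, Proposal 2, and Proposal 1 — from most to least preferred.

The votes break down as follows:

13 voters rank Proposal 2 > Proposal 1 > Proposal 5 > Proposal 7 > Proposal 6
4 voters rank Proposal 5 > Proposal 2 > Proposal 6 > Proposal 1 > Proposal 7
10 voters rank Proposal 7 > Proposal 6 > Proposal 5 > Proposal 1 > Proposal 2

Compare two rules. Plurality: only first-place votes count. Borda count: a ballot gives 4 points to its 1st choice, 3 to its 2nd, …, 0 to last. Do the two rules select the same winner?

Yes

Plurality first-place counts: Proposal 6 0, Proposal 7 10, Proposal 5 4, Proposal 2 13, Proposal 1 0 → Proposal 2.
Borda totals: Proposal 6 38, Proposal 7 53, Proposal 5 62, Proposal 2 64, Proposal 1 53 → Proposal 2.
The two rules agree on Proposal 2.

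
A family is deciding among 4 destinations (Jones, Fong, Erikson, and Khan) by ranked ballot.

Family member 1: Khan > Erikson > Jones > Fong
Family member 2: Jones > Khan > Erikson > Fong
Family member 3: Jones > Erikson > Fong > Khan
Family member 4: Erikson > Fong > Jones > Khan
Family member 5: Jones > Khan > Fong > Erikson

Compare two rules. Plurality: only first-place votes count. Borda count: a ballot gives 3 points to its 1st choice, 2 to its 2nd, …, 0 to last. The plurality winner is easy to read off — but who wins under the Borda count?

Jones

Plurality first-place counts: Jones 3, Fong 0, Erikson 1, Khan 1 → Jones.
Borda totals: Jones 11, Fong 4, Erikson 8, Khan 7 → Jones.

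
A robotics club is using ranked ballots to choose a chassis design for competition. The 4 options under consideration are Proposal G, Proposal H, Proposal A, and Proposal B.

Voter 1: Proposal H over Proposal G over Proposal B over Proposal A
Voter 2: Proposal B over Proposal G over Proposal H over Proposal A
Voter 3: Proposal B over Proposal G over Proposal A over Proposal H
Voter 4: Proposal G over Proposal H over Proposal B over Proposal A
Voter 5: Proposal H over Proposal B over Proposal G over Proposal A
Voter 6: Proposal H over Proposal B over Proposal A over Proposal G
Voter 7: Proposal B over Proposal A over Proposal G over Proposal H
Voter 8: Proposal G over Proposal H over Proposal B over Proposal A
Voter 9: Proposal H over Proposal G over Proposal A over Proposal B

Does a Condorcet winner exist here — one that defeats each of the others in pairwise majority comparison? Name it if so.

Head-to-head results (9 voters total):
Proposal G vs Proposal H: Proposal G wins 5–4.
Proposal G vs Proposal A: Proposal G wins 7–2.
Proposal G vs Proposal B: Proposal B wins 5–4.
Proposal H vs Proposal A: Proposal H wins 7–2.
Proposal H vs Proposal B: Proposal H wins 6–3.
Proposal A vs Proposal B: Proposal B wins 8–1.
No candidate beats all others: Proposal G beats Proposal H beats Proposal B beats Proposal G, a majority cycle.

None — there is no Condorcet winner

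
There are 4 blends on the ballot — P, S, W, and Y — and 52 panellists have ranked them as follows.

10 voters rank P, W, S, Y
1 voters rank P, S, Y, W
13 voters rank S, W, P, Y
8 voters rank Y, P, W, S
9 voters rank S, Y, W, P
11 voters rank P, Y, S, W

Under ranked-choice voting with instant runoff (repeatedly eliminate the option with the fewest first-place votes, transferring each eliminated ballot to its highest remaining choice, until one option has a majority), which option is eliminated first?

Round 1: P 22, S 22, Y 8, W 0. W has the fewest and is eliminated.
Round 2: P 22, S 22, Y 8. Y has the fewest and is eliminated.
Round 3: P 30, S 22. P has a majority.

W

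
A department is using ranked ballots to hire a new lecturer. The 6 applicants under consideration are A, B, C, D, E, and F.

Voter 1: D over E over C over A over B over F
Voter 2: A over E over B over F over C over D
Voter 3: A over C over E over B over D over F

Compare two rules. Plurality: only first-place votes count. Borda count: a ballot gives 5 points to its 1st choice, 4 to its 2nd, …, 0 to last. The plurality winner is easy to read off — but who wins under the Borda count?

A

Plurality first-place counts: A 2, B 0, C 0, D 1, E 0, F 0 → A.
Borda totals: A 12, B 6, C 8, D 6, E 11, F 2 → A.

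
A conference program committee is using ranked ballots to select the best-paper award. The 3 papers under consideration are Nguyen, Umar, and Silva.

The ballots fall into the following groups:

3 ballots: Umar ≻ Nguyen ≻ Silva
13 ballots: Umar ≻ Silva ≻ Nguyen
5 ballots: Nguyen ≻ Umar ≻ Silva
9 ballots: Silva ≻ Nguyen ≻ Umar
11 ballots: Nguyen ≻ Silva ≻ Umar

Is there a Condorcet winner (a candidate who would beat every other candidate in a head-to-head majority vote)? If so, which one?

Head-to-head results (41 voters total):
Nguyen vs Umar: Nguyen wins 25–16.
Nguyen vs Silva: Silva wins 22–19.
Umar vs Silva: Umar wins 21–20.
No candidate beats all others: Nguyen beats Umar beats Silva beats Nguyen, a majority cycle.

None — there is no Condorcet winner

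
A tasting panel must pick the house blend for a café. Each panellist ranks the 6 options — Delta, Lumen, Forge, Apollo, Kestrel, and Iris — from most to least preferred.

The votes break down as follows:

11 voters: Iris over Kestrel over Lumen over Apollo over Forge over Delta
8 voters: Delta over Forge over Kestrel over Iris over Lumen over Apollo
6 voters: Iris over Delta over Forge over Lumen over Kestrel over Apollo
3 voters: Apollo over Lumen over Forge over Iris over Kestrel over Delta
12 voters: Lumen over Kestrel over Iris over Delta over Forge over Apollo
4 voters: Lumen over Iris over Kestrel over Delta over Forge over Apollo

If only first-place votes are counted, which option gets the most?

First-place vote totals:
  Delta: 8
  Lumen: 16
  Forge: 0
  Apollo: 3
  Kestrel: 0
  Iris: 17
Iris has the most first-place votes.

Iris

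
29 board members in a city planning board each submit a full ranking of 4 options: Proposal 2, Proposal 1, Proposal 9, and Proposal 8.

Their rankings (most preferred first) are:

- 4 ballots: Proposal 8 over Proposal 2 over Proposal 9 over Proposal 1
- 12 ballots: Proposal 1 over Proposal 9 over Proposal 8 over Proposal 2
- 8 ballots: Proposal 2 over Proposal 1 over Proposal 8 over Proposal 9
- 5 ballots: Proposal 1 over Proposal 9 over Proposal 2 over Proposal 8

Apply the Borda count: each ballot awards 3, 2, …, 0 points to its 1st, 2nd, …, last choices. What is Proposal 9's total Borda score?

Borda scores:
  Proposal 2: 4·2 + 12·0 + 8·3 + 5·1 = 37
  Proposal 1: 4·0 + 12·3 + 8·2 + 5·3 = 67
  Proposal 9: 4·1 + 12·2 + 8·0 + 5·2 = 38
  Proposal 8: 4·3 + 12·1 + 8·1 + 5·0 = 32

38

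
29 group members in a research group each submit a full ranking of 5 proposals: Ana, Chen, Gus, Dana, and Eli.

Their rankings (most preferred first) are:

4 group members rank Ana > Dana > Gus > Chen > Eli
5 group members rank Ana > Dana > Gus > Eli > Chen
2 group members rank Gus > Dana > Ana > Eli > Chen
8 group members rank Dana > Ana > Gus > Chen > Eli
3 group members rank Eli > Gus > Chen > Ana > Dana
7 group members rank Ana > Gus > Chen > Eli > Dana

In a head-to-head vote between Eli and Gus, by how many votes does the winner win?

Ballots ranking Eli above Gus: 3.
Ballots ranking Gus above Eli: 4+5+2+8+7 = 26.
Gus wins 26–3, a margin of 23.

23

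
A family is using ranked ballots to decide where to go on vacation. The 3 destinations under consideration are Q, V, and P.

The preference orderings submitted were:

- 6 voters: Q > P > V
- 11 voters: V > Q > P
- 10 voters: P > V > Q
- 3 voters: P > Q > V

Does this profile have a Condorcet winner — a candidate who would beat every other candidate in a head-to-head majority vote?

Head-to-head results (30 voters total):
Q vs V: V wins 21–9.
Q vs P: Q wins 17–13.
V vs P: P wins 19–11.
No candidate beats all others: Q beats P beats V beats Q, a majority cycle.

No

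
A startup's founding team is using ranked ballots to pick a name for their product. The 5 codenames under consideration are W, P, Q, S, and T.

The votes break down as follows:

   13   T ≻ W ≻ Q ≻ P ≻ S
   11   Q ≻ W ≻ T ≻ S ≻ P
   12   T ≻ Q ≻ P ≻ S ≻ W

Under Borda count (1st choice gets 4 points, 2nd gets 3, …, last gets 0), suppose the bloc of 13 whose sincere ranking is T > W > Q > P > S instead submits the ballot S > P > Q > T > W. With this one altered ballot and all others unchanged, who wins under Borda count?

Q

Borda totals with the altered ballot: W 33, P 63, Q 106, S 75, T 83.
The switch changes the winner from T to Q.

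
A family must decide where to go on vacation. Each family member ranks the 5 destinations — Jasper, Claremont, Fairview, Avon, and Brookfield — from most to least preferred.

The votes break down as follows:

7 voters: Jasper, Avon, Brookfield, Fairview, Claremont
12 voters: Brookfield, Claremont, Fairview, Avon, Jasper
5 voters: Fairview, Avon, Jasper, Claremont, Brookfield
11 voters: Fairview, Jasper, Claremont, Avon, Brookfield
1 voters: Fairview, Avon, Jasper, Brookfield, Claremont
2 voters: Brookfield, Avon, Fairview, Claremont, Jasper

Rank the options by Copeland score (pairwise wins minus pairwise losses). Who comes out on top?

Fairview

Pairwise results:
  Jasper vs Claremont: Jasper wins 24–14.
  Jasper vs Fairview: Fairview wins 31–7.
  Jasper vs Avon: Avon wins 20–18.
  Jasper vs Brookfield: Jasper wins 24–14.
  Claremont vs Fairview: Fairview wins 26–12.
  Claremont vs Avon: Claremont wins 23–15.
  Claremont vs Brookfield: Brookfield wins 22–16.
  Fairview vs Avon: Fairview wins 29–9.
  Fairview vs Brookfield: Brookfield wins 21–17.
  Avon vs Brookfield: Avon wins 24–14.
Copeland scores (wins − losses):
  Jasper: 2 − 2 = 0
  Claremont: 1 − 3 = -2
  Fairview: 3 − 1 = 2
  Avon: 2 − 2 = 0
  Brookfield: 2 − 2 = 0
Fairview has the best Copeland score.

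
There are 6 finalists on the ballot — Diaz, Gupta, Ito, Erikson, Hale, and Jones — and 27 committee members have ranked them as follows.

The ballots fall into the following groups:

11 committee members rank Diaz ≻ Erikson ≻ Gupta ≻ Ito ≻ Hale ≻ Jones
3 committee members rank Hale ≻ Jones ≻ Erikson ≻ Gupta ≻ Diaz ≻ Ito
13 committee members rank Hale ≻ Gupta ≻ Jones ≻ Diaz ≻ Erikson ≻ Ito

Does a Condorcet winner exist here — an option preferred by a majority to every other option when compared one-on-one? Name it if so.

Head-to-head results (27 voters total):
Diaz vs Gupta: Gupta wins 16–11.
Diaz vs Ito: Diaz wins 27–0.
Diaz vs Erikson: Diaz wins 24–3.
Diaz vs Hale: Hale wins 16–11.
Diaz vs Jones: Jones wins 16–11.
Gupta vs Ito: Gupta wins 27–0.
Gupta vs Erikson: Erikson wins 14–13.
Gupta vs Hale: Hale wins 16–11.
Gupta vs Jones: Gupta wins 24–3.
Ito vs Erikson: Erikson wins 27–0.
Ito vs Hale: Hale wins 16–11.
Ito vs Jones: Jones wins 16–11.
Erikson vs Hale: Hale wins 16–11.
Erikson vs Jones: Jones wins 16–11.
Hale vs Jones: Hale wins 27–0.
Hale beats each rival — Diaz (16–11), Gupta (16–11), Ito (16–11), Erikson (16–11), Jones (27–0) — so Hale is the Condorcet winner.

Hale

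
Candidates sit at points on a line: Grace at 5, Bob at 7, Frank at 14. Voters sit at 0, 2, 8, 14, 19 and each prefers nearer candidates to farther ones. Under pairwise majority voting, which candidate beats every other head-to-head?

Bob

With single-peaked preferences on a line, the Condorcet winner is the candidate closest to the median voter.
The median voter (position 8) is closest to Bob at 7.
Check: Bob vs Frank — voters closer to Bob: 3 of 5.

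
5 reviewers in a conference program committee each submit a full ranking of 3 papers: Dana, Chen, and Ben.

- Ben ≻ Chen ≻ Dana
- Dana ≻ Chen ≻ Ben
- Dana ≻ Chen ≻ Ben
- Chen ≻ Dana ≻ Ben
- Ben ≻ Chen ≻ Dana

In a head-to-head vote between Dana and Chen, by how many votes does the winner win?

1

Ballots ranking Dana above Chen: 2.
Ballots ranking Chen above Dana: 3.
Chen wins 3–2, a margin of 1.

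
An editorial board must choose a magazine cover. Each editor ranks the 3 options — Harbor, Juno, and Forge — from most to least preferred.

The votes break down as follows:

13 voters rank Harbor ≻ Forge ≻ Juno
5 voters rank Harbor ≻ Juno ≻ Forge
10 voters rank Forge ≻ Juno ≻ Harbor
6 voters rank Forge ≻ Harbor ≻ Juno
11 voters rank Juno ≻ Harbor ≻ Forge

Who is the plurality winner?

First-place vote totals:
  Harbor: 18
  Juno: 11
  Forge: 16
Harbor has the most first-place votes.

Harbor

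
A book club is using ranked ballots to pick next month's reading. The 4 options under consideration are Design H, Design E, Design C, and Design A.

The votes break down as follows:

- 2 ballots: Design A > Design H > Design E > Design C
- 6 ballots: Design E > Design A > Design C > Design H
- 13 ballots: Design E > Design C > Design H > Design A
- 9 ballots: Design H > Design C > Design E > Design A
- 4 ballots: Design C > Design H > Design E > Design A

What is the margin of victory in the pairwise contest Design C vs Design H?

12

Ballots ranking Design C above Design H: 6+13+4 = 23.
Ballots ranking Design H above Design C: 2+9 = 11.
Design C wins 23–11, a margin of 12.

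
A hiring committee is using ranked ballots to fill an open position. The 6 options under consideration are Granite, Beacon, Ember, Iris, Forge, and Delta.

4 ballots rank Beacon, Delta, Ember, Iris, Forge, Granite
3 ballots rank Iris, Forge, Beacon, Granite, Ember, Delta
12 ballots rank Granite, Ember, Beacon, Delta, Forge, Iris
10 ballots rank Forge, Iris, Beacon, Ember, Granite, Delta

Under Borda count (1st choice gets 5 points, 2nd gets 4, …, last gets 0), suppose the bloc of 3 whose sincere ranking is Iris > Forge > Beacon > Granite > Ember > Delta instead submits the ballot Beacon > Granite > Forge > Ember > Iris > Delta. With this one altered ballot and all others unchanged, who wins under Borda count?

Borda totals with the altered ballot: Granite 82, Beacon 101, Ember 86, Iris 51, Forge 75, Delta 40.
The winner is unchanged: still Beacon.

Beacon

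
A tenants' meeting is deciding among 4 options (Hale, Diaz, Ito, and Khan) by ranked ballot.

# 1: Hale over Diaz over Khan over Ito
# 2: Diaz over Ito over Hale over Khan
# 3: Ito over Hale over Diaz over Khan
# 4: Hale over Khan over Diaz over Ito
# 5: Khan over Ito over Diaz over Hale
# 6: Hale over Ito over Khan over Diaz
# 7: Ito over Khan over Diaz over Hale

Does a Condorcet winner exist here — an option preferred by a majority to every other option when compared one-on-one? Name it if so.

Ito

Head-to-head results (7 voters total):
Hale vs Diaz: Hale wins 4–3.
Hale vs Ito: Ito wins 4–3.
Hale vs Khan: Hale wins 5–2.
Diaz vs Ito: Ito wins 4–3.
Diaz vs Khan: Khan wins 4–3.
Ito vs Khan: Ito wins 4–3.
Ito beats each rival — Hale (4–3), Diaz (4–3), Khan (4–3) — so Ito is the Condorcet winner.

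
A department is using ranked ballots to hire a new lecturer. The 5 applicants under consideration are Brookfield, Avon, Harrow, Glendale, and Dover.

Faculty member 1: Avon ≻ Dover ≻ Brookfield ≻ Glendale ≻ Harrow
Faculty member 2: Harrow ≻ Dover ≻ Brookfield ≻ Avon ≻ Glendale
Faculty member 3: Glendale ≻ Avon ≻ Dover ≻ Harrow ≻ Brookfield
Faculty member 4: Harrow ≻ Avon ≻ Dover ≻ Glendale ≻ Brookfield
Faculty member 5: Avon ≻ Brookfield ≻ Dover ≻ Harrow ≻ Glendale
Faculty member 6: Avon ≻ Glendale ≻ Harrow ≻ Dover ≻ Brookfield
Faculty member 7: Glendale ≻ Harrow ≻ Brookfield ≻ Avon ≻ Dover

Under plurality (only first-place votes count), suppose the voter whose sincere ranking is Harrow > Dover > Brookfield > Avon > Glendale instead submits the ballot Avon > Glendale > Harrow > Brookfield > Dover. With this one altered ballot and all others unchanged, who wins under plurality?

Avon

First-place totals with the altered ballot: Brookfield 0, Avon 4, Harrow 1, Glendale 2, Dover 0.
The winner is unchanged: still Avon.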